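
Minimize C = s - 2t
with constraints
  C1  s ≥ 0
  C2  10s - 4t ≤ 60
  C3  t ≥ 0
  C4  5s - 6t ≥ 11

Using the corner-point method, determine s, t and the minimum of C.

s = 79/10, t = 19/4, minimum C = -8/5

Extreme points and C = s - 2t:
  (6, 0) → C = 6
  (79/10, 19/4) → C = -8/5
  (11/5, 0) → C = 11/5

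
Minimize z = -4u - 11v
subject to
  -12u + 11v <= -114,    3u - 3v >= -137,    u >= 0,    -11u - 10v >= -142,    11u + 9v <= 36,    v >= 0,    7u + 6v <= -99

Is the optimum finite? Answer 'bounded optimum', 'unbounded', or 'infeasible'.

The boundaries u = 0 and 7u + 6v = -99 meet at (0, -33/2), but that point violates v ≥ 0. Every candidate vertex is excluded by some other constraint, so the feasible region is empty.

infeasible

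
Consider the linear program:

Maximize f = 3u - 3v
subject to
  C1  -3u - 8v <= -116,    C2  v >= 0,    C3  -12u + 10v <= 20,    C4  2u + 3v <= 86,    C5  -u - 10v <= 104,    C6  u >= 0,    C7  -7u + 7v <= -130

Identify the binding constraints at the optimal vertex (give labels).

Corner points and f = 3u - 3v:
  (116/3, 0) → f = 116
  (1852/77, 422/77) → f = 390/7
  (43, 0) → f = 129
  (992/35, 342/35) → f = 390/7

The maximum is at (43, 0). Substituting into each constraint, equality holds for C2 and C4; the remaining constraints have slack.

C2 and C4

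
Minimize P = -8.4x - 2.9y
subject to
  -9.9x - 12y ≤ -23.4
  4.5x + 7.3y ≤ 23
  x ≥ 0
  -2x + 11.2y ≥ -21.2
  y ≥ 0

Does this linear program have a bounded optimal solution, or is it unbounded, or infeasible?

Corner points and P = -8.4x - 2.9y:
  (0, 1.95) → P = -5.655
  (26/11, 0) → P = -1092/55
  (0, 230/73) → P = -667/73
  (46/9, 0) → P = -644/15
The feasible region has finitely many vertices and no improving ray; the minimum is -644/15 at (46/9, 0).

bounded optimum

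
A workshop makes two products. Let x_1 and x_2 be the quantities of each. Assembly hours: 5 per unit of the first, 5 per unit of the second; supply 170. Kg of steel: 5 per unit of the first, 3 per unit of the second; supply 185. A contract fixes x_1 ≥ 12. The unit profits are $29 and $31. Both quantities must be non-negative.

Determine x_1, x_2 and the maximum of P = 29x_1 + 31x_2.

x_1 = 12, x_2 = 22, maximum P = 1030

Corner points and P = 29x_1 + 31x_2:
  (34, 0) → P = 986
  (12, 0) → P = 348
  (12, 22) → P = 1030

The binding constraints are 5x_1 + 5x_2 = 170 and x_1 = 12.
Solving simultaneously gives x_1 = 12, x_2 = 22.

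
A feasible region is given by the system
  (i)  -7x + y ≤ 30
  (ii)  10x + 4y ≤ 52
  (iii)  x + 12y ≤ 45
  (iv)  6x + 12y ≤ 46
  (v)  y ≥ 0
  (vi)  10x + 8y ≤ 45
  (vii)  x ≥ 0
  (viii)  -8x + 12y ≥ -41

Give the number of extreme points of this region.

5

Pairwise boundary intersections that survive every other constraint:
  (1/5, 56/15)
  (0, 15/4)
  (43/18, 95/36)
  (9/2, 0)
  (0, 0)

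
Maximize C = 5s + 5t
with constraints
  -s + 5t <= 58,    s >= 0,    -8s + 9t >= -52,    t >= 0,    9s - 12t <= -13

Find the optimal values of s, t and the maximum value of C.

Extreme points and C = 5s + 5t:
  (0, 58/5) → C = 58
  (631/33, 509/33) → C = 1900/11
  (0, 13/12) → C = 65/12

The binding constraints are -s + 5t = 58 and 9s - 12t = -13.
Solving simultaneously gives s = 631/33, t = 509/33.

s = 631/33, t = 509/33, maximum C = 1900/11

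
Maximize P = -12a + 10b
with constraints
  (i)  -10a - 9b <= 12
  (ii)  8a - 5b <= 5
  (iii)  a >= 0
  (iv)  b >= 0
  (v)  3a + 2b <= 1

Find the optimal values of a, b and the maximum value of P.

a = 0, b = 1/2, maximum P = 5

Extreme points and P = -12a + 10b:
  (0, 0) → P = 0
  (0, 1/2) → P = 5
  (1/3, 0) → P = -4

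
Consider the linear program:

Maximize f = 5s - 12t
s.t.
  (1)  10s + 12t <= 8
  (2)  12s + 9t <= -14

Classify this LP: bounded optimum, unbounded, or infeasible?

From the feasible point (-40/9, 118/27), moving in the direction (9, -12) keeps every constraint satisfied while f increases without bound.

unbounded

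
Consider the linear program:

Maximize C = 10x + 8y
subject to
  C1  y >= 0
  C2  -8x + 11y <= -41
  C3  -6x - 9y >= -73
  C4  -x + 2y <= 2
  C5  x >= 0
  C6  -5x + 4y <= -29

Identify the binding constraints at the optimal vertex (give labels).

Extreme points and C = 10x + 8y:
  (73/6, 0) → C = 365/3
  (29/5, 0) → C = 58
  (586/69, 169/69) → C = 2404/23
  (155/23, 27/23) → C = 1766/23

The maximum is at (73/6, 0). Substituting into each constraint, equality holds for C1 and C3; the remaining constraints have slack.

C1 and C3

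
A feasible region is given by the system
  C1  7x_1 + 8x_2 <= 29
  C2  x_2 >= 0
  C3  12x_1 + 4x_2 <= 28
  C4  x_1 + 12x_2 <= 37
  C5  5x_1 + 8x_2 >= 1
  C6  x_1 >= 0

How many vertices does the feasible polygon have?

Of the 15 pairwise boundary intersections, those satisfying every inequality are:
  (27/17, 38/17)
  (13/19, 115/38)
  (7/3, 0)
  (1/5, 0)
  (0, 37/12)
  (0, 1/8)

6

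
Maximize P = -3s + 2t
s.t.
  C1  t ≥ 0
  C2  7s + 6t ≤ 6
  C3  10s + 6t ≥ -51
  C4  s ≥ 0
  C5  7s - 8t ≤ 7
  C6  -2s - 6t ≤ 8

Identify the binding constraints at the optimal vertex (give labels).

C2 and C4

Vertices and P = -3s + 2t:
  (6/7, 0) → P = -18/7
  (0, 0) → P = 0
  (0, 1) → P = 2

The maximum is at (0, 1). Substituting into each constraint, equality holds for C2 and C4; the remaining constraints have slack.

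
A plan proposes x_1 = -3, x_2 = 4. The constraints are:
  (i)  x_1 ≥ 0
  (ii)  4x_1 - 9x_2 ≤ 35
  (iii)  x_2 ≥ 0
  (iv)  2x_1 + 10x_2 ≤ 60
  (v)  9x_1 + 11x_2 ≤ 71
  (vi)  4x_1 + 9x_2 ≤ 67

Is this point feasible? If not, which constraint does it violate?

Constraint (i): x_1 = -3, which is not ≥ 0. All other constraints are satisfied.

not feasible — violates (i)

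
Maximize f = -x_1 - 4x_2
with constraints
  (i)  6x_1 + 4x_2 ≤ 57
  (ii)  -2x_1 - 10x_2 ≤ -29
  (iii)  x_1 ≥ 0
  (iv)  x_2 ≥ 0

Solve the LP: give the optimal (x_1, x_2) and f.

x_1 = 0, x_2 = 29/10, maximum f = -58/5

Extreme points and f = -x_1 - 4x_2:
  (227/26, 15/13) → f = -347/26
  (0, 57/4) → f = -57
  (0, 29/10) → f = -58/5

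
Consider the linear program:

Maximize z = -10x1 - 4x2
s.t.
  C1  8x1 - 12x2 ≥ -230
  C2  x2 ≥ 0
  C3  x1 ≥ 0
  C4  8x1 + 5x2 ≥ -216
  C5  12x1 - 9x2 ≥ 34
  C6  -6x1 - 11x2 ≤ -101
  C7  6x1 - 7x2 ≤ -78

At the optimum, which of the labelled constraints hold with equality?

C5 and C7

Corner points and z = -10x1 - 4x2:
  (413/12, 379/9) → z = -9227/18
  (337/8, 189/4) → z = -2441/4
  (94/3, 38) → z = -1396/3

The maximum is at (94/3, 38). Substituting into each constraint, equality holds for C5 and C7; the remaining constraints have slack.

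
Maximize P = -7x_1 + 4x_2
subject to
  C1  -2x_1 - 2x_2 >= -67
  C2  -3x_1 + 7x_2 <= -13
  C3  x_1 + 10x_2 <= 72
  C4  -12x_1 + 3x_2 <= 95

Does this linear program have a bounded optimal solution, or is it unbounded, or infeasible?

bounded optimum

Feasible corners and P = -7x_1 + 4x_2:
  (263/9, 77/18) → P = -1687/9
  (634/37, 203/37) → P = -98
  (-704/75, -147/25) → P = 3164/75
The feasible region has finitely many vertices and no improving ray; the maximum is 3164/75 at (-704/75, -147/25).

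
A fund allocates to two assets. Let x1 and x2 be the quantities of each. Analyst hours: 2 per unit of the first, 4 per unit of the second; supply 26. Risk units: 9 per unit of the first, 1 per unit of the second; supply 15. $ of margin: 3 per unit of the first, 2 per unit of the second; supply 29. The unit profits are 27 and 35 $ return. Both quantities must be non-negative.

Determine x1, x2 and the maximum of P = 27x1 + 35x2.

Extreme points and P = 27x1 + 35x2:
  (0, 0) → P = 0
  (0, 13/2) → P = 455/2
  (5/3, 0) → P = 45
  (1, 6) → P = 237

x1 = 1, x2 = 6, maximum P = 237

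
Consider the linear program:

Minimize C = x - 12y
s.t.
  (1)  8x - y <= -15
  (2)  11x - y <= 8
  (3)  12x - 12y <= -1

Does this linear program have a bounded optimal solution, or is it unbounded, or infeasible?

unbounded

From the feasible point (23/3, 229/3), moving in the direction (1, 11) keeps every constraint satisfied while C decreases without bound.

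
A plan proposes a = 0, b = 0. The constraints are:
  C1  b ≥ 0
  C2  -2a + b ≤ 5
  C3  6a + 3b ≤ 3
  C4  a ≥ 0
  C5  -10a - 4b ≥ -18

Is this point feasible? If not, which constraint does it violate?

C1: 0 ≥ 0 ✓
C2: 0 ≤ 5 ✓
C3: 0 ≤ 3 ✓
C4: 0 ≥ 0 ✓
C5: 0 ≥ -18 ✓

feasible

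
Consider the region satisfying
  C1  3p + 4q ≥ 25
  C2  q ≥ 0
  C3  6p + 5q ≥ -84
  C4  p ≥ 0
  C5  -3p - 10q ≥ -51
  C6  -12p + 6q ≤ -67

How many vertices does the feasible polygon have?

4

Intersecting each pair of boundary lines and keeping only the points that satisfy every inequality leaves:
  (25/3, 0)
  (19/3, 3/2)
  (17, 0)
  (488/69, 137/46)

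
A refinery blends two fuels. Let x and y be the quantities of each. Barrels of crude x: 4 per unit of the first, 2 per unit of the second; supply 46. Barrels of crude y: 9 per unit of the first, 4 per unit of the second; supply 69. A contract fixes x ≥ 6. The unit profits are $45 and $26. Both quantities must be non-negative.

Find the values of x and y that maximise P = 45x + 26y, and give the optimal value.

Vertices and P = 45x + 26y:
  (23/3, 0) → P = 345
  (6, 0) → P = 270
  (6, 15/4) → P = 735/2

At the optimal vertex, 9x + 4y = 69 and x = 6.
Solving simultaneously gives x = 6, y = 15/4.

x = 6, y = 15/4, maximum P = 735/2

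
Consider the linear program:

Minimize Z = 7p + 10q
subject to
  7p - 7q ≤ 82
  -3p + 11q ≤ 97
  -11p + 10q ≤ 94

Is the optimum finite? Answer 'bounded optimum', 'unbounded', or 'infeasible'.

Corner points and Z = 7p + 10q:
  (1581/56, 925/56) → Z = 20317/56
  (-1478/7, -1560/7) → Z = -25946/7
  (-64/91, 785/91) → Z = 7402/91
The feasible region has finitely many vertices and no improving ray; the minimum is -25946/7 at (-1478/7, -1560/7).

bounded optimum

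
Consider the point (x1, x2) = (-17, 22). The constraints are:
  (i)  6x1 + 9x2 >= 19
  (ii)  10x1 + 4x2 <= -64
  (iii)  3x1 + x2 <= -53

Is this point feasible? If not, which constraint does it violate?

not feasible — violates (iii)

Constraint (iii): 3x1 + x2 = -29, which is not ≤ -53. All other constraints are satisfied.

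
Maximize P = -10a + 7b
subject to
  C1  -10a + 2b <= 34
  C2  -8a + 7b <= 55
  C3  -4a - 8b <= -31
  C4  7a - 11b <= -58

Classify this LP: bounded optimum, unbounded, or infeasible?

Extreme points and P = -10a + 7b:
  (-64/27, 139/27) → P = 1613/27
  (-105/44, 223/44) → P = 2611/44
  (-123/100, 449/100) → P = 4373/100
The feasible region has finitely many vertices and no improving ray; the maximum is 1613/27 at (-64/27, 139/27).

bounded optimum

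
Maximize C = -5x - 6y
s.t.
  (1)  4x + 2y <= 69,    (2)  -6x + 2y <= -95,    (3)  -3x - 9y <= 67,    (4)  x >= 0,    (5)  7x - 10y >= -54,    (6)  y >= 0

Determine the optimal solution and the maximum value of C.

x = 95/6, y = 0, maximum C = -475/6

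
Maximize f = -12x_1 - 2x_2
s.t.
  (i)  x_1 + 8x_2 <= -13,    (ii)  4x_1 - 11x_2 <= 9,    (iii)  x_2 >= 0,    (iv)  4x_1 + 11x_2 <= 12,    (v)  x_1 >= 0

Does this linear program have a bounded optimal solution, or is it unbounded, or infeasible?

infeasible

The boundaries x_1 + 8x_2 = -13 and x_2 = 0 meet at (-13, 0), but that point violates x_1 ≥ 0. Every candidate vertex is excluded by some other constraint, so the feasible region is empty.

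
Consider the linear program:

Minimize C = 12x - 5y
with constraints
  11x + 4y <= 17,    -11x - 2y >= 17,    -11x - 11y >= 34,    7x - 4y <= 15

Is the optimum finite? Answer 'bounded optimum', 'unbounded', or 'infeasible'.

From the feasible point (-119/99, -17/9), moving in the direction (-11, 11) keeps every constraint satisfied while C decreases without bound.

unbounded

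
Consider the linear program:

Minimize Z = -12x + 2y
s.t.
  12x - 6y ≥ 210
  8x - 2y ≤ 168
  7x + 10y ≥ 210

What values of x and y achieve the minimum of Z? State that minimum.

x = 49/2, y = 14, minimum Z = -266

Vertices and Z = -12x + 2y:
  (49/2, 14) → Z = -266
  (560/27, 175/27) → Z = -6370/27
  (1050/47, 252/47) → Z = -12096/47

At the optimal vertex, 12x - 6y = 210 and 8x - 2y = 168.
Solving simultaneously gives x = 49/2, y = 14.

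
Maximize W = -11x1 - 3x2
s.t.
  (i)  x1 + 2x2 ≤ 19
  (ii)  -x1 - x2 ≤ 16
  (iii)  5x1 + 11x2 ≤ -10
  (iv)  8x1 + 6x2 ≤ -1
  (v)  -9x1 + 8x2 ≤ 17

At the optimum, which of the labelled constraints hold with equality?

Feasible corners and W = -11x1 - 3x2:
  (95/2, -127/2) → W = -332
  (-145/17, -127/17) → W = 1976/17
  (49/58, -75/58) → W = -157/29
  (-267/139, -5/139) → W = 2952/139

The maximum is at (-145/17, -127/17). Substituting into each constraint, equality holds for (ii) and (v); the remaining constraints have slack.

(ii) and (v)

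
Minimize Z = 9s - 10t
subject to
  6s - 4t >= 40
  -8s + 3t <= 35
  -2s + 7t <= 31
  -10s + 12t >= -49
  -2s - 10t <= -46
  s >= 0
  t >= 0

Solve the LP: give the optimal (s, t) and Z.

s = 202/17, t = 133/17, minimum Z = 488/17

Vertices and Z = 9s - 10t:
  (202/17, 133/17) → Z = 488/17
  (71/8, 53/16) → Z = 187/4
  (715/46, 204/23) → Z = 2355/46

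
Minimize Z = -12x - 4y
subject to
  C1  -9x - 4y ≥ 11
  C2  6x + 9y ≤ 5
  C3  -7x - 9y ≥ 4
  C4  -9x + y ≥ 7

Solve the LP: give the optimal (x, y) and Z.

The feasible region is unbounded (it extends along (-1, -9), (-3, 2)), but Z strictly increases along every unbounded feasible direction, so there is no improving ray and the minimum is attained at a vertex.

The binding constraints are -9x - 4y = 11 and -9x + y = 7.
Solving simultaneously gives x = -13/15, y = -4/5.

x = -13/15, y = -4/5, minimum Z = 68/5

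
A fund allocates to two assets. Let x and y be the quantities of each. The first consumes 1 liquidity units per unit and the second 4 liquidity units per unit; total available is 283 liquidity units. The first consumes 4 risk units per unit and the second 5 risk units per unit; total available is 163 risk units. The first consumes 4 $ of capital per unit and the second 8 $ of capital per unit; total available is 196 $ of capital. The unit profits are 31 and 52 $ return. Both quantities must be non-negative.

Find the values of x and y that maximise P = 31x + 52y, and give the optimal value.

x = 27, y = 11, maximum P = 1409

Corner points and P = 31x + 52y:
  (0, 0) → P = 0
  (0, 49/2) → P = 1274
  (163/4, 0) → P = 5053/4
  (27, 11) → P = 1409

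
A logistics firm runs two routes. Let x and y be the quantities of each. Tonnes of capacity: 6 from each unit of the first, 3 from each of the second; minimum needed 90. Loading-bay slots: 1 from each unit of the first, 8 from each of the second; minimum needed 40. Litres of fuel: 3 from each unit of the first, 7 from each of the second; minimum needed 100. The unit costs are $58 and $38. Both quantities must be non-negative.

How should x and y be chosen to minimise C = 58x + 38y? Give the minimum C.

Feasible corners and C = 58x + 38y:
  (0, 30) → C = 1140
  (40, 0) → C = 2320
  (10, 10) → C = 960
  (520/17, 20/17) → C = 30920/17
The feasible region is unbounded (it extends along (0, 1), (1, 0)), but C strictly increases along every unbounded feasible direction, so there is no improving ray and the minimum is attained at a vertex.

The binding constraints are 6x + 3y = 90 and 3x + 7y = 100.
Solving simultaneously gives x = 10, y = 10.

x = 10, y = 10, minimum C = 960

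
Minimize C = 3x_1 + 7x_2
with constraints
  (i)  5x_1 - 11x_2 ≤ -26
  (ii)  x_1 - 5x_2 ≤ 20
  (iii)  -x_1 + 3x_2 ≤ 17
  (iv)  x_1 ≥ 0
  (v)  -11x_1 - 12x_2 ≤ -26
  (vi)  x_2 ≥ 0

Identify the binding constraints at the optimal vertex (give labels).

(i) and (iv)

Extreme points and C = 3x_1 + 7x_2:
  (109/4, 59/4) → C = 185
  (0, 26/11) → C = 182/11
  (0, 17/3) → C = 119/3

The minimum is at (0, 26/11). Substituting into each constraint, equality holds for (i) and (iv); the remaining constraints have slack.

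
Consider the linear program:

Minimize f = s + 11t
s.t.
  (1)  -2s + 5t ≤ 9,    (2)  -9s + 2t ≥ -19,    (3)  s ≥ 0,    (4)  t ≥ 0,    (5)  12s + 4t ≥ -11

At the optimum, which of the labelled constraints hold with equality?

Corner points and f = s + 11t:
  (113/41, 119/41) → f = 1422/41
  (0, 9/5) → f = 99/5
  (19/9, 0) → f = 19/9
  (0, 0) → f = 0

The minimum is at (0, 0). Substituting into each constraint, equality holds for (3) and (4); the remaining constraints have slack.

(3) and (4)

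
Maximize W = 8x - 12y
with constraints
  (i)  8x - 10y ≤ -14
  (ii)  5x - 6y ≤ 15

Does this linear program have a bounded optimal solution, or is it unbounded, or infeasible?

unbounded

From the feasible point (117, 95), moving in the direction (-10, -8) keeps every constraint satisfied while W increases without bound.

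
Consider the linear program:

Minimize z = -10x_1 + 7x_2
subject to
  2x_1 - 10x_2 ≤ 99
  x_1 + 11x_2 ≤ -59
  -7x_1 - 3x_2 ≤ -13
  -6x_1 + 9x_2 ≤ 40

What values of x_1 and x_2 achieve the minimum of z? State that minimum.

x_1 = 499/32, x_2 = -217/32, minimum z = -6509/32

Feasible corners and z = -10x_1 + 7x_2:
  (499/32, -217/32) → z = -6509/32
  (427/76, -667/76) → z = -8939/76
  (160/37, -213/37) → z = -3091/37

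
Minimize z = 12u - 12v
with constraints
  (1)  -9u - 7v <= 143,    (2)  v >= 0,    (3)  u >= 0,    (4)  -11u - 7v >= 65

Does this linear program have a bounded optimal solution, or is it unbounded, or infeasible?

The boundaries -9u - 7v = 143 and v = 0 meet at (-143/9, 0), but that point violates u ≥ 0. Every candidate vertex is excluded by some other constraint, so the feasible region is empty.

infeasible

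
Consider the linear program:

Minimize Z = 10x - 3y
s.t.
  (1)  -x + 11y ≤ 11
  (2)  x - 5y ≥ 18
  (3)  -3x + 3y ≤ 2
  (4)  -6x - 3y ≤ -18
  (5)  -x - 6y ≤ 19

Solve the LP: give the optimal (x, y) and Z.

The feasible region is unbounded (it extends along (11, 1), (6, -1)), but Z strictly increases along every unbounded feasible direction, so there is no improving ray and the minimum is attained at a vertex.

x = 48/11, y = -30/11, minimum Z = 570/11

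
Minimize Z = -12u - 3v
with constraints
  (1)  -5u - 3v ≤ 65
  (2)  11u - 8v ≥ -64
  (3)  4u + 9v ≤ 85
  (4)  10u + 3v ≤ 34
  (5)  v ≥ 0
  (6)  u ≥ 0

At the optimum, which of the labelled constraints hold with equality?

Feasible corners and Z = -12u - 3v:
  (80/113, 1014/113) → Z = -4002/113
  (0, 8) → Z = -24
  (17/5, 0) → Z = -204/5
  (0, 0) → Z = 0

The minimum is at (17/5, 0). Substituting into each constraint, equality holds for (4) and (5); the remaining constraints have slack.

(4) and (5)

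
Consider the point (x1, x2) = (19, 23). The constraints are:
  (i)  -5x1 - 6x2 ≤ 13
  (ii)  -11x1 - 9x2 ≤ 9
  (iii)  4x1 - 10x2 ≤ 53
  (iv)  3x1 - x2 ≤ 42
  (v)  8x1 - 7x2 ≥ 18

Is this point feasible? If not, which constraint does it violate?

Constraint (v): 8x1 - 7x2 = -9, which is not ≥ 18. All other constraints are satisfied.

not feasible — violates (v)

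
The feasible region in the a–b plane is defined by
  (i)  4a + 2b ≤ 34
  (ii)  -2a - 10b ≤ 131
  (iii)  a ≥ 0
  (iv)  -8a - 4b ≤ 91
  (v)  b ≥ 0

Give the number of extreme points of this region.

The feasible vertices (each the meet of two boundaries and inside every other half-plane) are:
  (0, 17)
  (17/2, 0)
  (0, 0)

3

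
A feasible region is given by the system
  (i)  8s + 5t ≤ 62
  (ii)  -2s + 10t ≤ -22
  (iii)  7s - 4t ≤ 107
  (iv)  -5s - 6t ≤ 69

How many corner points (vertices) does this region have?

4

Of the 6 pairwise boundary intersections, those satisfying every inequality are:
  (73/9, -26/45)
  (783/67, -422/67)
  (-9, -4)
  (183/31, -509/31)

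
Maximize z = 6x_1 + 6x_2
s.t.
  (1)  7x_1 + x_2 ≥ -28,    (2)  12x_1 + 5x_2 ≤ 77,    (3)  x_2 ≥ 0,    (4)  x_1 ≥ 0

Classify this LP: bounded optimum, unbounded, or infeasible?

Extreme points and z = 6x_1 + 6x_2:
  (77/12, 0) → z = 77/2
  (0, 77/5) → z = 462/5
  (0, 0) → z = 0
The feasible region has finitely many vertices and no improving ray; the maximum is 462/5 at (0, 77/5).

bounded optimum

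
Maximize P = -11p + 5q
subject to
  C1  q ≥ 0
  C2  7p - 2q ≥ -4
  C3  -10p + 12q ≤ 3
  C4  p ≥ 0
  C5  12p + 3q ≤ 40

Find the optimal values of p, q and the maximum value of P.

Feasible corners and P = -11p + 5q:
  (0, 0) → P = 0
  (10/3, 0) → P = -110/3
  (0, 1/4) → P = 5/4
  (157/58, 218/87) → P = -3001/174

The optimum lies where -10p + 12q = 3 and p = 0.
Solving simultaneously gives p = 0, q = 1/4.

p = 0, q = 1/4, maximum P = 5/4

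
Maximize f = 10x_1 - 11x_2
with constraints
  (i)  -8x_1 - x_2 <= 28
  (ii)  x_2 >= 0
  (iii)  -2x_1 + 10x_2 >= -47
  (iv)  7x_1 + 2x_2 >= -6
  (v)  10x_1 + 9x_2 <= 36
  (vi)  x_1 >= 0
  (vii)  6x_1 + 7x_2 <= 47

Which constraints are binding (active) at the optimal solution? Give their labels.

(ii) and (v)

Corner points and f = 10x_1 - 11x_2:
  (18/5, 0) → f = 36
  (0, 0) → f = 0
  (0, 4) → f = -44

The maximum is at (18/5, 0). Substituting into each constraint, equality holds for (ii) and (v); the remaining constraints have slack.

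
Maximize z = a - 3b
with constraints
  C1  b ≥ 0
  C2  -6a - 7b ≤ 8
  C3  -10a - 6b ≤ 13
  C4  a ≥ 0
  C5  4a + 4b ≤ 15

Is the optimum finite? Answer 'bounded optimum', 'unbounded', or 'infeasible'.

Vertices and z = a - 3b:
  (0, 0) → z = 0
  (15/4, 0) → z = 15/4
  (0, 15/4) → z = -45/4
The feasible region has finitely many vertices and no improving ray; the maximum is 15/4 at (15/4, 0).

bounded optimum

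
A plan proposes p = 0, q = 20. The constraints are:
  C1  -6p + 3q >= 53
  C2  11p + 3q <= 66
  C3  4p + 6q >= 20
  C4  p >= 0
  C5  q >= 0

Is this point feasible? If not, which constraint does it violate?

feasible

C1: 60 ≥ 53 ✓
C2: 60 ≤ 66 ✓
C3: 120 ≥ 20 ✓
C4: 0 ≥ 0 ✓
C5: 20 ≥ 0 ✓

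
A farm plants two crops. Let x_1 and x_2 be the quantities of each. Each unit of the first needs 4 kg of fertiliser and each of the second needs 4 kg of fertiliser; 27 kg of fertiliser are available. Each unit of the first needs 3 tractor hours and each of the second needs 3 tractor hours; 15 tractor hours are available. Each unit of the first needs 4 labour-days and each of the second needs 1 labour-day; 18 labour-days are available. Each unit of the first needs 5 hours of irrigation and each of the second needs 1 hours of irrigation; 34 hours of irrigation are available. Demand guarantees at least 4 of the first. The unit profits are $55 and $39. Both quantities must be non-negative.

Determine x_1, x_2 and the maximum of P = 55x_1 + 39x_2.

Vertices and P = 55x_1 + 39x_2:
  (9/2, 0) → P = 495/2
  (4, 0) → P = 220
  (13/3, 2/3) → P = 793/3
  (4, 1) → P = 259

x_1 = 13/3, x_2 = 2/3, maximum P = 793/3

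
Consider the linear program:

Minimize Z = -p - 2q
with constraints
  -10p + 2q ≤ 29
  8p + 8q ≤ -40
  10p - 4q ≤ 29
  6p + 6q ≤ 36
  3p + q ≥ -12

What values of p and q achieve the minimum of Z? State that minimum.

p = -13/4, q = -7/4, minimum Z = 27/4

Extreme points and Z = -p - 2q:
  (-13/4, -7/4) → Z = 27/4
  (-53/16, -33/16) → Z = 119/16
  (9/14, -79/14) → Z = 149/14
  (-19/22, -207/22) → Z = 433/22

The binding constraints are -10p + 2q = 29 and 8p + 8q = -40.
Solving simultaneously gives p = -13/4, q = -7/4.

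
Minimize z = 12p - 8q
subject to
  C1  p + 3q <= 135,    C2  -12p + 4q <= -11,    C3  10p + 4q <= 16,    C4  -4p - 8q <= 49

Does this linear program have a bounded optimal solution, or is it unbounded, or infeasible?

Corner points and z = 12p - 8q:
  (27/22, 41/44) → z = 80/11
  (-27/28, -79/14) → z = 235/7
  (81/16, -277/32) → z = 130
The feasible region has finitely many vertices and no improving ray; the minimum is 80/11 at (27/22, 41/44).

bounded optimum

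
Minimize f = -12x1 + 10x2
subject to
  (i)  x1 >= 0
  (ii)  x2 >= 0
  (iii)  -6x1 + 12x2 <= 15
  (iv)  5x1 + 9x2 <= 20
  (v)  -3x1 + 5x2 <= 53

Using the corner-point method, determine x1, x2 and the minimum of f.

Corner points and f = -12x1 + 10x2:
  (0, 0) → f = 0
  (0, 5/4) → f = 25/2
  (4, 0) → f = -48
  (35/38, 65/38) → f = 115/19

The optimum lies where x2 = 0 and 5x1 + 9x2 = 20.
Solving simultaneously gives x1 = 4, x2 = 0.

x1 = 4, x2 = 0, minimum f = -48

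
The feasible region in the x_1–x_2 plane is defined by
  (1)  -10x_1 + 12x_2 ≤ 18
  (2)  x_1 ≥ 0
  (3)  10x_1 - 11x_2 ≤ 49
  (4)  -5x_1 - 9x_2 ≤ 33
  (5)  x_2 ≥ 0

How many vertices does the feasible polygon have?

4

Intersecting each pair of boundary lines and keeping only the points that satisfy every inequality leaves:
  (0, 3/2)
  (393/5, 67)
  (0, 0)
  (49/10, 0)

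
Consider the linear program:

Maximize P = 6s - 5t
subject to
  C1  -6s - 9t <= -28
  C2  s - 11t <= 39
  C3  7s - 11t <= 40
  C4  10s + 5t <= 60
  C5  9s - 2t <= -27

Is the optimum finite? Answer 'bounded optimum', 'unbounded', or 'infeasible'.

Corner points and P = 6s - 5t:
  (-187/93, 138/31) → P = -1064/31
  (-3/13, 162/13) → P = -828/13
The feasible region has finitely many vertices and no improving ray; the maximum is -1064/31 at (-187/93, 138/31).

bounded optimum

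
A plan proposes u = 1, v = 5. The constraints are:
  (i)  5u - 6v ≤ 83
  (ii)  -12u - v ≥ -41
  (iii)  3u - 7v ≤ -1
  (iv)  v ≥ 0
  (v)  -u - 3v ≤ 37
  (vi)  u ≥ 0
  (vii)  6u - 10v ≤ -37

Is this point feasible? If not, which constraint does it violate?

feasible

(i): -25 ≤ 83 ✓
(ii): -17 ≥ -41 ✓
(iii): -32 ≤ -1 ✓
(iv): 5 ≥ 0 ✓
(v): -16 ≤ 37 ✓
(vi): 1 ≥ 0 ✓
(vii): -44 ≤ -37 ✓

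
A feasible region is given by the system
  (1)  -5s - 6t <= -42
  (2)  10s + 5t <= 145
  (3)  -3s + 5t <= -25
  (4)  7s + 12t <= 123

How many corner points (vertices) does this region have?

Pairwise boundary intersections that survive every other constraint:
  (132/7, -61/7)
  (360/43, 1/43)
  (225/17, 43/17)
  (915/71, 194/71)

4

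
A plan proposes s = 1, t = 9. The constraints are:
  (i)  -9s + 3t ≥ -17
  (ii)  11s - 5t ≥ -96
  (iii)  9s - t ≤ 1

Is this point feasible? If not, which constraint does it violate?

feasible

(i): 18 ≥ -17 ✓
(ii): -34 ≥ -96 ✓
(iii): 0 ≤ 1 ✓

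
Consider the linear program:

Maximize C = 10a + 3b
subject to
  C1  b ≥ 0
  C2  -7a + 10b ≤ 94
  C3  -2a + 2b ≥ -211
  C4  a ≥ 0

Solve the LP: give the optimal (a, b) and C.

a = 383, b = 555/2, maximum C = 9325/2

Extreme points and C = 10a + 3b:
  (211/2, 0) → C = 1055
  (0, 0) → C = 0
  (383, 555/2) → C = 9325/2
  (0, 47/5) → C = 141/5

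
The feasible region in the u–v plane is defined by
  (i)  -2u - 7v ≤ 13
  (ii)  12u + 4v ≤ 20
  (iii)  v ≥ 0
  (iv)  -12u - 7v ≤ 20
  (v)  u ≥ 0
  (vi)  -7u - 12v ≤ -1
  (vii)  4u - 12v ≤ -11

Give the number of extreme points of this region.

Intersecting each pair of boundary lines and keeping only the points that satisfy every inequality leaves:
  (0, 5)
  (49/40, 53/40)
  (0, 11/12)

3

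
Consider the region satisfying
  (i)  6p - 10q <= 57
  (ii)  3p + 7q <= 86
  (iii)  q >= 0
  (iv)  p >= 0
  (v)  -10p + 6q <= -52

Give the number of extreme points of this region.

Of the 10 pairwise boundary intersections, those satisfying every inequality are:
  (1259/72, 115/24)
  (19/2, 0)
  (10, 8)
  (26/5, 0)

4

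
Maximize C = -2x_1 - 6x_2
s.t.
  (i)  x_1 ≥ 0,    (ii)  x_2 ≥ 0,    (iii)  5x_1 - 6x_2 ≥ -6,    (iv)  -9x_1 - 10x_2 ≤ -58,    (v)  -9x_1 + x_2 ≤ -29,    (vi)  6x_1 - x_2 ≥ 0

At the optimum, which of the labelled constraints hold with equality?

(ii) and (iv)

Extreme points and C = -2x_1 - 6x_2:
  (58/9, 0) → C = -116/9
  (180/49, 199/49) → C = -222/7
  (116/33, 29/11) → C = -754/33
The feasible region is unbounded (it extends along (6, 5), (1, 0)), but C strictly decreases along every unbounded feasible direction, so there is no improving ray and the maximum is attained at a vertex.

The maximum is at (58/9, 0). Substituting into each constraint, equality holds for (ii) and (iv); the remaining constraints have slack.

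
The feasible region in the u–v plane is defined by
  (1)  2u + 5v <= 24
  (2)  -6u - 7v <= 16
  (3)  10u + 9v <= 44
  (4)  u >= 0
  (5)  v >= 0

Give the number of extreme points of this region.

Intersecting each pair of boundary lines and keeping only the points that satisfy every inequality leaves:
  (1/8, 19/4)
  (0, 24/5)
  (22/5, 0)
  (0, 0)

4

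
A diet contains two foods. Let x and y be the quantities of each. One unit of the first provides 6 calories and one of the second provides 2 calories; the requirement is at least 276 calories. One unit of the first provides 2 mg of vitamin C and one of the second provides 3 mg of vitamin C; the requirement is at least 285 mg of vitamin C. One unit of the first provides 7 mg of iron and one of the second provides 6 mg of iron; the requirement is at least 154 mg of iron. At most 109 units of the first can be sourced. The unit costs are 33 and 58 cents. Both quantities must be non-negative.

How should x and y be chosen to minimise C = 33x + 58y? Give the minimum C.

x = 109, y = 67/3, minimum C = 14677/3

Feasible corners and C = 33x + 58y:
  (0, 138) → C = 8004
  (129/7, 579/7) → C = 37839/7
  (109, 67/3) → C = 14677/3
The feasible region is unbounded (it extends along (0, 1)), but C strictly increases along every unbounded feasible direction, so there is no improving ray and the minimum is attained at a vertex.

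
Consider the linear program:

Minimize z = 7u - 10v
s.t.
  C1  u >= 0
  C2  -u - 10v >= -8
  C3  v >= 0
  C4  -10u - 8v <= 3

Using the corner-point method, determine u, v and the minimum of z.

u = 0, v = 4/5, minimum z = -8

Extreme points and z = 7u - 10v:
  (0, 4/5) → z = -8
  (0, 0) → z = 0
  (8, 0) → z = 56

At the optimal vertex, u = 0 and -u - 10v = -8.
Solving simultaneously gives u = 0, v = 4/5.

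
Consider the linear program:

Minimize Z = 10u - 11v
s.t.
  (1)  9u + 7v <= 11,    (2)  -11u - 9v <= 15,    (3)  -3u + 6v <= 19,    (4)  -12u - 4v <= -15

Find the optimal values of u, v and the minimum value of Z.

At the optimal vertex, 9u + 7v = 11 and -12u - 4v = -15.
Solving simultaneously gives u = 61/48, v = -1/16.

u = 61/48, v = -1/16, minimum Z = 643/48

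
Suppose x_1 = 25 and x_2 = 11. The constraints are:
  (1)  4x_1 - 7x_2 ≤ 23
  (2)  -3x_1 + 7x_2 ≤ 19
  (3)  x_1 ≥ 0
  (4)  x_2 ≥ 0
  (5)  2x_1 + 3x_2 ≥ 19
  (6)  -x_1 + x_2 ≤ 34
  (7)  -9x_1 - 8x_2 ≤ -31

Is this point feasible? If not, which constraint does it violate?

(1): 23 ≤ 23 ✓
(2): 2 ≤ 19 ✓
(3): 25 ≥ 0 ✓
(4): 11 ≥ 0 ✓
(5): 83 ≥ 19 ✓
(6): -14 ≤ 34 ✓
(7): -313 ≤ -31 ✓

feasible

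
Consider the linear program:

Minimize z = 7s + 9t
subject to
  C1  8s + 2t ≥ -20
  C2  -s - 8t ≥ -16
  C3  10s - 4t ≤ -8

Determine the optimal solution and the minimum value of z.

Vertices and z = 7s + 9t:
  (-96/31, 74/31) → z = -6/31
  (-24/13, -34/13) → z = -474/13
  (0, 2) → z = 18

The binding constraints are 8s + 2t = -20 and 10s - 4t = -8.
Solving simultaneously gives s = -24/13, t = -34/13.

s = -24/13, t = -34/13, minimum z = -474/13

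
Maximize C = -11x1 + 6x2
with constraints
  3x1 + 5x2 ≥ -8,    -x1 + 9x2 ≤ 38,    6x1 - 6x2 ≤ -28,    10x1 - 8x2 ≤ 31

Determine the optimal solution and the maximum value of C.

x1 = -131/16, x2 = 53/16, maximum C = 1759/16

Vertices and C = -11x1 + 6x2:
  (-131/16, 53/16) → C = 1759/16
  (-47/12, 3/4) → C = 571/12
  (-1/2, 25/6) → C = 61/2

The binding constraints are 3x1 + 5x2 = -8 and -x1 + 9x2 = 38.
Solving simultaneously gives x1 = -131/16, x2 = 53/16.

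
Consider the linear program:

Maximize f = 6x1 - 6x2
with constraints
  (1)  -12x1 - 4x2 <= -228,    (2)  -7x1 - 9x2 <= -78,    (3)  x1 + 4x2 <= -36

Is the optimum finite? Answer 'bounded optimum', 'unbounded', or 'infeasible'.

From the feasible point (636/19, -330/19), moving in the direction (9, -7) keeps every constraint satisfied while f increases without bound.

unbounded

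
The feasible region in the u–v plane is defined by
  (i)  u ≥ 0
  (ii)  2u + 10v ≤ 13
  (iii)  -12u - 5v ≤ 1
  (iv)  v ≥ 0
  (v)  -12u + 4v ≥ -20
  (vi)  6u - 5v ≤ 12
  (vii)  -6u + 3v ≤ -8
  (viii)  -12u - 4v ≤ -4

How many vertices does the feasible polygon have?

4

Intersecting each pair of boundary lines and keeping only the points that satisfy every inequality leaves:
  (63/32, 29/32)
  (119/66, 31/33)
  (5/3, 0)
  (4/3, 0)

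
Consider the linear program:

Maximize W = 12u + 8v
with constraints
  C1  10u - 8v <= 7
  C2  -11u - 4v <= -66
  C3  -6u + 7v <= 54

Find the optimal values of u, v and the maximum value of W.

Vertices and W = 12u + 8v:
  (139/32, 583/128) → W = 1417/16
  (481/22, 291/11) → W = 474
  (246/101, 990/101) → W = 10872/101

u = 481/22, v = 291/11, maximum W = 474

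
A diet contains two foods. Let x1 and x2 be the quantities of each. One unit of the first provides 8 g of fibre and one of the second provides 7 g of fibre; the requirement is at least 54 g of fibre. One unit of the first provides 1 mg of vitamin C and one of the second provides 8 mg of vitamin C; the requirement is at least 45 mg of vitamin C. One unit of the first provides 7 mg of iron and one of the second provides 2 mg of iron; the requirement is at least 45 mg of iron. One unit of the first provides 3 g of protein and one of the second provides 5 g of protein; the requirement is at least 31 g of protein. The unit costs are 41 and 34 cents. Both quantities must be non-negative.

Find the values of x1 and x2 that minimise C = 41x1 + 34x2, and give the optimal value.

x1 = 5, x2 = 5, minimum C = 375

The feasible region is unbounded (it extends along (0, 1), (1, 0)), but C strictly increases along every unbounded feasible direction, so there is no improving ray and the minimum is attained at a vertex.

The optimum lies where x1 + 8x2 = 45 and 7x1 + 2x2 = 45.
Solving simultaneously gives x1 = 5, x2 = 5.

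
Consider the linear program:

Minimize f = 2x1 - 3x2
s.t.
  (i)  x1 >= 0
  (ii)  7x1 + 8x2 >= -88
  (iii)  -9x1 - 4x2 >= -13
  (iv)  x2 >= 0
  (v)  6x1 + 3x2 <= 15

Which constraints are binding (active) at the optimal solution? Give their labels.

Extreme points and f = 2x1 - 3x2:
  (0, 13/4) → f = -39/4
  (0, 0) → f = 0
  (13/9, 0) → f = 26/9

The minimum is at (0, 13/4). Substituting into each constraint, equality holds for (i) and (iii); the remaining constraints have slack.

(i) and (iii)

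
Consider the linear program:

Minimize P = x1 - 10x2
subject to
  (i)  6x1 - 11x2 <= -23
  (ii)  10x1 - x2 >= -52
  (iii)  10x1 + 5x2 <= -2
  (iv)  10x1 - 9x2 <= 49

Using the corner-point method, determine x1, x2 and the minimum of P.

Extreme points and P = x1 - 10x2:
  (-549/104, -41/52) → P = 271/104
  (-137/140, 109/70) → P = -331/20
  (-131/30, 25/3) → P = -877/10

x1 = -131/30, x2 = 25/3, minimum P = -877/10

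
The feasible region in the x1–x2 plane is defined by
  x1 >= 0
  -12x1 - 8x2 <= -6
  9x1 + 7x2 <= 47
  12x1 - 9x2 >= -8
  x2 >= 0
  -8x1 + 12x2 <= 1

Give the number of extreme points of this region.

Of the 15 pairwise boundary intersections, those satisfying every inequality are:
  (1/2, 0)
  (4/13, 15/52)
  (47/9, 0)
  (557/164, 385/164)

4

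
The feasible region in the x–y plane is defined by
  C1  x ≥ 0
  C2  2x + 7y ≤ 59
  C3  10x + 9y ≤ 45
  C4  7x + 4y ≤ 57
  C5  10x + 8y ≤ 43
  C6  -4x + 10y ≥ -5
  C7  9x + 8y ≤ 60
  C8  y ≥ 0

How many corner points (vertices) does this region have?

The feasible vertices (each the meet of two boundaries and inside every other half-plane) are:
  (0, 5)
  (0, 0)
  (27/10, 2)
  (235/66, 61/66)
  (5/4, 0)

5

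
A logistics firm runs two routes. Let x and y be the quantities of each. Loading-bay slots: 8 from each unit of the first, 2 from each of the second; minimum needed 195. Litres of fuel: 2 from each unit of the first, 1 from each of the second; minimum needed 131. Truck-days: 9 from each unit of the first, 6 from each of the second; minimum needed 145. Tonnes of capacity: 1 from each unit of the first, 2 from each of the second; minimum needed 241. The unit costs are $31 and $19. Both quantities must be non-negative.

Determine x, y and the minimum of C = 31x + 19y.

Feasible corners and C = 31x + 19y:
  (0, 131) → C = 2489
  (241, 0) → C = 7471
  (7, 117) → C = 2440
The feasible region is unbounded (it extends along (0, 1), (1, 0)), but C strictly increases along every unbounded feasible direction, so there is no improving ray and the minimum is attained at a vertex.

The optimum lies where 2x + y = 131 and x + 2y = 241.
Solving simultaneously gives x = 7, y = 117.

x = 7, y = 117, minimum C = 2440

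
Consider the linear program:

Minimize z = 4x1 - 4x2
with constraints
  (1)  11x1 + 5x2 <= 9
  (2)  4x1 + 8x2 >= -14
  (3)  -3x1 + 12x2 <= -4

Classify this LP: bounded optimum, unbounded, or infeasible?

Vertices and z = 4x1 - 4x2:
  (71/34, -95/34) → z = 332/17
  (128/147, -17/147) → z = 580/147
  (-17/9, -29/36) → z = -13/3
The feasible region has finitely many vertices and no improving ray; the minimum is -13/3 at (-17/9, -29/36).

bounded optimum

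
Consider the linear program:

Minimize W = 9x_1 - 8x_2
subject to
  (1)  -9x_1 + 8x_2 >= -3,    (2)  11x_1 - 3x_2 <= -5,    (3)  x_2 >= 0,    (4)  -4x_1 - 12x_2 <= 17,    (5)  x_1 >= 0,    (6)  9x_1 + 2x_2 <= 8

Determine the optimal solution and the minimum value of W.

x_1 = 0, x_2 = 4, minimum W = -32

Extreme points and W = 9x_1 - 8x_2:
  (0, 5/3) → W = -40/3
  (2/7, 19/7) → W = -134/7
  (0, 4) → W = -32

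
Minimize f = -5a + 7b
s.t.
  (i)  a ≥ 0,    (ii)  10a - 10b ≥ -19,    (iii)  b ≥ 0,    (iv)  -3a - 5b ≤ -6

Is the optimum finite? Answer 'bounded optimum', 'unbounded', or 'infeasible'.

unbounded

From the feasible point (0, 19/10), moving in the direction (1, 0) keeps every constraint satisfied while f decreases without bound.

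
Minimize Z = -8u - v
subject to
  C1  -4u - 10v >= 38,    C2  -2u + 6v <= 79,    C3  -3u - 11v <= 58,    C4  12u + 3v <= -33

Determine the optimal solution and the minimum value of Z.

u = -63/41, v = -199/41, minimum Z = 703/41

The optimum lies where -3u - 11v = 58 and 12u + 3v = -33.
Solving simultaneously gives u = -63/41, v = -199/41.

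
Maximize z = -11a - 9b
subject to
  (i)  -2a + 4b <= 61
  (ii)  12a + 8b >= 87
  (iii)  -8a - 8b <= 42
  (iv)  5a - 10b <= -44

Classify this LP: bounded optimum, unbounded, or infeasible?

Feasible corners and z = -11a - 9b:
  (-35/16, 453/32) → z = -3307/32
  (259/80, 963/160) → z = -2873/32
The feasible region has finitely many vertices and no improving ray; the maximum is -2873/32 at (259/80, 963/160).

bounded optimum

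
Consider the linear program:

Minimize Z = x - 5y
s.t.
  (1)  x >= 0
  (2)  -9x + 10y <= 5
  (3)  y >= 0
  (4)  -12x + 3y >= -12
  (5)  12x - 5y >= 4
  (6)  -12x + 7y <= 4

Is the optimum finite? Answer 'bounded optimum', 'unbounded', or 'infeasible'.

bounded optimum

Corner points and Z = x - 5y:
  (45/31, 56/31) → Z = -235/31
  (13/15, 32/25) → Z = -83/15
  (1, 0) → Z = 1
  (1/3, 0) → Z = 1/3
The feasible region has finitely many vertices and no improving ray; the minimum is -235/31 at (45/31, 56/31).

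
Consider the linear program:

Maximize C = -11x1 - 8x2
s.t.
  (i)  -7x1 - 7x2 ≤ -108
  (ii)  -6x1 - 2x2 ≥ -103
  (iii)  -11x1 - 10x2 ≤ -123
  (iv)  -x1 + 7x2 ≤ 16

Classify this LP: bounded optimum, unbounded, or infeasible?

bounded optimum

Corner points and C = -11x1 - 8x2:
  (505/28, -73/28) → C = -4971/28
  (23/2, 55/14) → C = -2211/14
  (689/44, 199/44) → C = -9171/44
The feasible region has finitely many vertices and no improving ray; the maximum is -2211/14 at (23/2, 55/14).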